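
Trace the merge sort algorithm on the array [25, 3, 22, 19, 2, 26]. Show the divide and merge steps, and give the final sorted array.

Merge sort trace:

Split: [25, 3, 22, 19, 2, 26] -> [25, 3, 22] and [19, 2, 26]
  Split: [25, 3, 22] -> [25] and [3, 22]
    Split: [3, 22] -> [3] and [22]
    Merge: [3] + [22] -> [3, 22]
  Merge: [25] + [3, 22] -> [3, 22, 25]
  Split: [19, 2, 26] -> [19] and [2, 26]
    Split: [2, 26] -> [2] and [26]
    Merge: [2] + [26] -> [2, 26]
  Merge: [19] + [2, 26] -> [2, 19, 26]
Merge: [3, 22, 25] + [2, 19, 26] -> [2, 3, 19, 22, 25, 26]

Final sorted array: [2, 3, 19, 22, 25, 26]

The merge sort proceeds by recursively splitting the array and merging sorted halves.
After all merges, the sorted array is [2, 3, 19, 22, 25, 26].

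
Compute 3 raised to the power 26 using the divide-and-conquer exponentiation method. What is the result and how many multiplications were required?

Computing 3^26 by squaring (build up from 3^1; each line after the first costs one multiplication):

3^1 = 3
3^2 = (3^1)^2 = 3^2 = 9
3^3 = 3 * 3^2 = 3 * 9 = 27
3^6 = (3^3)^2 = 27^2 = 729
3^12 = (3^6)^2 = 729^2 = 531441
3^13 = 3 * 3^12 = 3 * 531441 = 1594323
3^26 = (3^13)^2 = 1594323^2 = 2541865828329

Result: 2541865828329
Multiplications needed: 6 (6 lines after 3^1)

3^26 = 2541865828329. Using exponentiation by squaring, this requires 6 multiplications. The key idea: if the exponent is even, square the half-power; if odd, multiply by the base once.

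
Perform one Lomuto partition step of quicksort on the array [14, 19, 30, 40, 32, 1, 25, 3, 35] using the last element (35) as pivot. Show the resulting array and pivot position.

Lomuto partition with pivot = 35:

Initial array: [14, 19, 30, 40, 32, 1, 25, 3, 35]

arr[0]=14 <= 35: swap with position 0, array becomes [14, 19, 30, 40, 32, 1, 25, 3, 35]
arr[1]=19 <= 35: swap with position 1, array becomes [14, 19, 30, 40, 32, 1, 25, 3, 35]
arr[2]=30 <= 35: swap with position 2, array becomes [14, 19, 30, 40, 32, 1, 25, 3, 35]
arr[3]=40 > 35: no swap
arr[4]=32 <= 35: swap with position 3, array becomes [14, 19, 30, 32, 40, 1, 25, 3, 35]
arr[5]=1 <= 35: swap with position 4, array becomes [14, 19, 30, 32, 1, 40, 25, 3, 35]
arr[6]=25 <= 35: swap with position 5, array becomes [14, 19, 30, 32, 1, 25, 40, 3, 35]
arr[7]=3 <= 35: swap with position 6, array becomes [14, 19, 30, 32, 1, 25, 3, 40, 35]

Place pivot at position 7: [14, 19, 30, 32, 1, 25, 3, 35, 40]
Pivot position: 7

After partitioning with pivot 35, the array becomes [14, 19, 30, 32, 1, 25, 3, 35, 40]. The pivot is placed at index 7. All elements to the left of the pivot are <= 35, and all elements to the right are > 35.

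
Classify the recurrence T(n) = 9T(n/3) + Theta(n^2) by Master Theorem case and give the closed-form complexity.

Master Theorem for T(n) = 9T(n/3) + O(n^2):

a = 9, b = 3, c = 2
log_b(a) = log_3(9) = 2.0000

Case 2: c = 2 = log_3(9) = 2.0000
T(n) = O(n^2 log n) = O(n^2 log n)

For T(n) = 9T(n/3) + O(n^2): log_3(9) = 2.0000. This is Case 2 of the Master Theorem (c = log_b(a), equal work at all levels), giving O(n^2 log n).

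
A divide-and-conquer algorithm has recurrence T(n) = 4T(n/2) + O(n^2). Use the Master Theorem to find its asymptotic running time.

Master Theorem for T(n) = 4T(n/2) + O(n^2):

a = 4, b = 2, c = 2
log_b(a) = log_2(4) = 2.0000

Case 2: c = 2 = log_2(4) = 2.0000
T(n) = O(n^2 log n) = O(n^2 log n)

For T(n) = 4T(n/2) + O(n^2): log_2(4) = 2.0000. This is Case 2 of the Master Theorem (c = log_b(a), equal work at all levels), giving O(n^2 log n).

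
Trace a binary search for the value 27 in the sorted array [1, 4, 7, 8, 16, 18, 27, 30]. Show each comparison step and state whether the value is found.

Binary search for 27 in [1, 4, 7, 8, 16, 18, 27, 30]:

lo=0, hi=7, mid=3, arr[mid]=8 -> 8 < 27, search right half
lo=4, hi=7, mid=5, arr[mid]=18 -> 18 < 27, search right half
lo=6, hi=7, mid=6, arr[mid]=27 -> Found target at index 6!

Binary search finds 27 at index 6 after 3 comparisons. The search repeatedly halves the search space by comparing with the middle element.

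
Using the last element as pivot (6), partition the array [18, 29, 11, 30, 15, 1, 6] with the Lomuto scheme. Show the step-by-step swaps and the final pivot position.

Lomuto partition with pivot = 6:

Initial array: [18, 29, 11, 30, 15, 1, 6]

arr[0]=18 > 6: no swap
arr[1]=29 > 6: no swap
arr[2]=11 > 6: no swap
arr[3]=30 > 6: no swap
arr[4]=15 > 6: no swap
arr[5]=1 <= 6: swap with position 0, array becomes [1, 29, 11, 30, 15, 18, 6]

Place pivot at position 1: [1, 6, 11, 30, 15, 18, 29]
Pivot position: 1

After partitioning with pivot 6, the array becomes [1, 6, 11, 30, 15, 18, 29]. The pivot is placed at index 1. All elements to the left of the pivot are <= 6, and all elements to the right are > 6.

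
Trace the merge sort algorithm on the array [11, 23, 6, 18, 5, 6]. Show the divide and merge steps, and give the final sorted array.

Merge sort trace:

Split: [11, 23, 6, 18, 5, 6] -> [11, 23, 6] and [18, 5, 6]
  Split: [11, 23, 6] -> [11] and [23, 6]
    Split: [23, 6] -> [23] and [6]
    Merge: [23] + [6] -> [6, 23]
  Merge: [11] + [6, 23] -> [6, 11, 23]
  Split: [18, 5, 6] -> [18] and [5, 6]
    Split: [5, 6] -> [5] and [6]
    Merge: [5] + [6] -> [5, 6]
  Merge: [18] + [5, 6] -> [5, 6, 18]
Merge: [6, 11, 23] + [5, 6, 18] -> [5, 6, 6, 11, 18, 23]

Final sorted array: [5, 6, 6, 11, 18, 23]

The merge sort proceeds by recursively splitting the array and merging sorted halves.
After all merges, the sorted array is [5, 6, 6, 11, 18, 23].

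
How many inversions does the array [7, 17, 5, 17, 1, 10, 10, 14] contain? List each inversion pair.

Finding inversions in [7, 17, 5, 17, 1, 10, 10, 14]:

(0, 2): arr[0]=7 > arr[2]=5
(0, 4): arr[0]=7 > arr[4]=1
(1, 2): arr[1]=17 > arr[2]=5
(1, 4): arr[1]=17 > arr[4]=1
(1, 5): arr[1]=17 > arr[5]=10
(1, 6): arr[1]=17 > arr[6]=10
(1, 7): arr[1]=17 > arr[7]=14
(2, 4): arr[2]=5 > arr[4]=1
(3, 4): arr[3]=17 > arr[4]=1
(3, 5): arr[3]=17 > arr[5]=10
(3, 6): arr[3]=17 > arr[6]=10
(3, 7): arr[3]=17 > arr[7]=14

Total inversions: 12

The array has 12 inversion(s): (0,2), (0,4), (1,2), (1,4), (1,5), (1,6), (1,7), (2,4), (3,4), (3,5), (3,6), (3,7). Each pair (i,j) satisfies i < j and arr[i] > arr[j].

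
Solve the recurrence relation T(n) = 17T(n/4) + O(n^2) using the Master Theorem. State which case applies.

Master Theorem for T(n) = 17T(n/4) + O(n^2):

a = 17, b = 4, c = 2
log_b(a) = log_4(17) = 2.0437

Case 1: c = 2 < log_4(17) = 2.0437
T(n) = O(n^(log_4 17))

For T(n) = 17T(n/4) + O(n^2): log_4(17) = 2.0437. This is Case 1 of the Master Theorem (c < log_b(a), work dominated by leaves), giving O(n^(log_4 17)).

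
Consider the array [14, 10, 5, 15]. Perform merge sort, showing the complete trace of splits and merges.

Merge sort trace:

Split: [14, 10, 5, 15] -> [14, 10] and [5, 15]
  Split: [14, 10] -> [14] and [10]
  Merge: [14] + [10] -> [10, 14]
  Split: [5, 15] -> [5] and [15]
  Merge: [5] + [15] -> [5, 15]
Merge: [10, 14] + [5, 15] -> [5, 10, 14, 15]

Final sorted array: [5, 10, 14, 15]

The merge sort proceeds by recursively splitting the array and merging sorted halves.
After all merges, the sorted array is [5, 10, 14, 15].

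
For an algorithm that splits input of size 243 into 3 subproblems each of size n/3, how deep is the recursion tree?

For divide and conquer with division factor 3:

Problem sizes at each level:
Level 0: 243
Level 1: 81
Level 2: 27
Level 3: 9
Level 4: 3
Level 5: 1

The root is level 0 and the size-1 base case is level 5 (the tree spans levels 0 through 5, i.e. 6 levels counting the root), so the depth is the number of divisions: log_3(243) = 5

The recursion tree depth is log_3(243) = 5. At each level, the problem size is divided by 3, so it takes 5 divisions to reduce to a base case of size 1. The algorithm makes 3 recursive calls at each level.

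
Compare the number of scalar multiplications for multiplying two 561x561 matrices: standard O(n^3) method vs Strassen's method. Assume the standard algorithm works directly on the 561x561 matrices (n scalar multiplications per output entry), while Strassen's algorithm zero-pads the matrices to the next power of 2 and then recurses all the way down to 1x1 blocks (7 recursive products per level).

Matrix multiplication for 561x561 matrices:

Strassen's algorithm requires power-of-2 dimensions. Pad 561x561 to 1024x1024 (next power of 2).

Standard algorithm: 561^3 = 176558481 multiplications
Strassen's algorithm: 7^(log2(1024)) = 7^10 = 282475249 multiplications
Difference: 176558481 - 282475249 = -105916768 (Strassen uses MORE here due to padding overhead — for small or just-over-power-of-2 n, padding can outweigh the per-level savings)

Standard: 176558481 multiplications (561^3). Strassen: 282475249 multiplications (7^10, after padding to 1024x1024). Strassen reduces 8 recursive multiplications to 7 at each level.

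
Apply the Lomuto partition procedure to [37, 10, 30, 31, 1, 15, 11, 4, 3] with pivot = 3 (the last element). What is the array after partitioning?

Lomuto partition with pivot = 3:

Initial array: [37, 10, 30, 31, 1, 15, 11, 4, 3]

arr[0]=37 > 3: no swap
arr[1]=10 > 3: no swap
arr[2]=30 > 3: no swap
arr[3]=31 > 3: no swap
arr[4]=1 <= 3: swap with position 0, array becomes [1, 10, 30, 31, 37, 15, 11, 4, 3]
arr[5]=15 > 3: no swap
arr[6]=11 > 3: no swap
arr[7]=4 > 3: no swap

Place pivot at position 1: [1, 3, 30, 31, 37, 15, 11, 4, 10]
Pivot position: 1

After partitioning with pivot 3, the array becomes [1, 3, 30, 31, 37, 15, 11, 4, 10]. The pivot is placed at index 1. All elements to the left of the pivot are <= 3, and all elements to the right are > 3.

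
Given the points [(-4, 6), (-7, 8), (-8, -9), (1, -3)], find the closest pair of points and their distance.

Computing all pairwise distances among 4 points:

d((-4, 6), (-7, 8)) = 3.6056 <-- minimum
d((-4, 6), (-8, -9)) = 15.5242
d((-4, 6), (1, -3)) = 10.2956
d((-7, 8), (-8, -9)) = 17.0294
d((-7, 8), (1, -3)) = 13.6015
d((-8, -9), (1, -3)) = 10.8167

Closest pair: (-4, 6) and (-7, 8) with distance 3.6056

The closest pair is (-4, 6) and (-7, 8) with Euclidean distance 3.6056. For 4 points, brute-force pairwise comparison is shown above. For large n, the divide-and-conquer algorithm (sort by x, recurse on halves, check the dividing strip) achieves O(n log n).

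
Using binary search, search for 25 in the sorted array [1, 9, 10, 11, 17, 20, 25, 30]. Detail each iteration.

Binary search for 25 in [1, 9, 10, 11, 17, 20, 25, 30]:

lo=0, hi=7, mid=3, arr[mid]=11 -> 11 < 25, search right half
lo=4, hi=7, mid=5, arr[mid]=20 -> 20 < 25, search right half
lo=6, hi=7, mid=6, arr[mid]=25 -> Found target at index 6!

Binary search finds 25 at index 6 after 3 comparisons. The search repeatedly halves the search space by comparing with the middle element.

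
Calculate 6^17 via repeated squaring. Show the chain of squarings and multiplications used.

Computing 6^17 by squaring (build up from 6^1; each line after the first costs one multiplication):

6^1 = 6
6^2 = (6^1)^2 = 6^2 = 36
6^4 = (6^2)^2 = 36^2 = 1296
6^8 = (6^4)^2 = 1296^2 = 1679616
6^16 = (6^8)^2 = 1679616^2 = 2821109907456
6^17 = 6 * 6^16 = 6 * 2821109907456 = 16926659444736

Result: 16926659444736
Multiplications needed: 5 (5 lines after 6^1)

6^17 = 16926659444736. Using exponentiation by squaring, this requires 5 multiplications. The key idea: if the exponent is even, square the half-power; if odd, multiply by the base once.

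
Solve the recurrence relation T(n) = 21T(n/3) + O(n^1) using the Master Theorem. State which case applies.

Master Theorem for T(n) = 21T(n/3) + O(n^1):

a = 21, b = 3, c = 1
log_b(a) = log_3(21) = 2.7712

Case 1: c = 1 < log_3(21) = 2.7712
T(n) = O(n^(log_3 21))

For T(n) = 21T(n/3) + O(n^1): log_3(21) = 2.7712. This is Case 1 of the Master Theorem (c < log_b(a), work dominated by leaves), giving O(n^(log_3 21)).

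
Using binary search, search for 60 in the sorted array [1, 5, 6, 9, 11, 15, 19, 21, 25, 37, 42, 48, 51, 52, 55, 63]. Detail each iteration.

Binary search for 60 in [1, 5, 6, 9, 11, 15, 19, 21, 25, 37, 42, 48, 51, 52, 55, 63]:

lo=0, hi=15, mid=7, arr[mid]=21 -> 21 < 60, search right half
lo=8, hi=15, mid=11, arr[mid]=48 -> 48 < 60, search right half
lo=12, hi=15, mid=13, arr[mid]=52 -> 52 < 60, search right half
lo=14, hi=15, mid=14, arr[mid]=55 -> 55 < 60, search right half
lo=15, hi=15, mid=15, arr[mid]=63 -> 63 > 60, search left half
lo=15 > hi=14, target 60 not found

Binary search determines that 60 is not in the array after 5 comparisons. The search space was exhausted without finding the target.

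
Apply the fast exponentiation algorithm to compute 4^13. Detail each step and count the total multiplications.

Computing 4^13 by squaring (build up from 4^1; each line after the first costs one multiplication):

4^1 = 4
4^2 = (4^1)^2 = 4^2 = 16
4^3 = 4 * 4^2 = 4 * 16 = 64
4^6 = (4^3)^2 = 64^2 = 4096
4^12 = (4^6)^2 = 4096^2 = 16777216
4^13 = 4 * 4^12 = 4 * 16777216 = 67108864

Result: 67108864
Multiplications needed: 5 (5 lines after 4^1)

4^13 = 67108864. Using exponentiation by squaring, this requires 5 multiplications. The key idea: if the exponent is even, square the half-power; if odd, multiply by the base once.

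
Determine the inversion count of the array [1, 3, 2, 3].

Finding inversions in [1, 3, 2, 3]:

(1, 2): arr[1]=3 > arr[2]=2

Total inversions: 1

The array has 1 inversion(s): (1,2). Each pair (i,j) satisfies i < j and arr[i] > arr[j].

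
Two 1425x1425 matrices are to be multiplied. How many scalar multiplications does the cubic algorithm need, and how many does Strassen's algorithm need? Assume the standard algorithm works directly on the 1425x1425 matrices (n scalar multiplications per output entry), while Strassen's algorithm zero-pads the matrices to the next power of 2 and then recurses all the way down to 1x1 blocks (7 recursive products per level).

Matrix multiplication for 1425x1425 matrices:

Strassen's algorithm requires power-of-2 dimensions. Pad 1425x1425 to 2048x2048 (next power of 2).

Standard algorithm: 1425^3 = 2893640625 multiplications
Strassen's algorithm: 7^(log2(2048)) = 7^11 = 1977326743 multiplications
Savings: 2893640625 - 1977326743 = 916313882 multiplications

Standard: 2893640625 multiplications (1425^3). Strassen: 1977326743 multiplications (7^11, after padding to 2048x2048). Strassen reduces 8 recursive multiplications to 7 at each level.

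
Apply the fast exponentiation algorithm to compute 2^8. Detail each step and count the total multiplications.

Computing 2^8 by squaring (build up from 2^1; each line after the first costs one multiplication):

2^1 = 2
2^2 = (2^1)^2 = 2^2 = 4
2^4 = (2^2)^2 = 4^2 = 16
2^8 = (2^4)^2 = 16^2 = 256

Result: 256
Multiplications needed: 3 (3 lines after 2^1)

2^8 = 256. Using exponentiation by squaring, this requires 3 multiplications. The key idea: if the exponent is even, square the half-power; if odd, multiply by the base once.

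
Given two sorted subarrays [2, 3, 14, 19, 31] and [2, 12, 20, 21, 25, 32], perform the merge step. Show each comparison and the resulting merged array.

Merging process:

Compare 2 vs 2: take 2 from left. Merged: [2]
Compare 3 vs 2: take 2 from right. Merged: [2, 2]
Compare 3 vs 12: take 3 from left. Merged: [2, 2, 3]
Compare 14 vs 12: take 12 from right. Merged: [2, 2, 3, 12]
Compare 14 vs 20: take 14 from left. Merged: [2, 2, 3, 12, 14]
Compare 19 vs 20: take 19 from left. Merged: [2, 2, 3, 12, 14, 19]
Compare 31 vs 20: take 20 from right. Merged: [2, 2, 3, 12, 14, 19, 20]
Compare 31 vs 21: take 21 from right. Merged: [2, 2, 3, 12, 14, 19, 20, 21]
Compare 31 vs 25: take 25 from right. Merged: [2, 2, 3, 12, 14, 19, 20, 21, 25]
Compare 31 vs 32: take 31 from left. Merged: [2, 2, 3, 12, 14, 19, 20, 21, 25, 31]
Append remaining from right: [32]. Merged: [2, 2, 3, 12, 14, 19, 20, 21, 25, 31, 32]

Final merged array: [2, 2, 3, 12, 14, 19, 20, 21, 25, 31, 32]
Total comparisons: 10

The merged array is [2, 2, 3, 12, 14, 19, 20, 21, 25, 31, 32], requiring 10 comparisons. The merge step runs in O(n) time where n is the total number of elements.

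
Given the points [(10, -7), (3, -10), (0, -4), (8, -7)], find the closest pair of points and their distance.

Computing all pairwise distances among 4 points:

d((10, -7), (3, -10)) = 7.6158
d((10, -7), (0, -4)) = 10.4403
d((10, -7), (8, -7)) = 2.0 <-- minimum
d((3, -10), (0, -4)) = 6.7082
d((3, -10), (8, -7)) = 5.831
d((0, -4), (8, -7)) = 8.544

Closest pair: (10, -7) and (8, -7) with distance 2.0

The closest pair is (10, -7) and (8, -7) with Euclidean distance 2.0. For 4 points, brute-force pairwise comparison is shown above. For large n, the divide-and-conquer algorithm (sort by x, recurse on halves, check the dividing strip) achieves O(n log n).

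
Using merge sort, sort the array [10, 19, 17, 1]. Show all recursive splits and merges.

Merge sort trace:

Split: [10, 19, 17, 1] -> [10, 19] and [17, 1]
  Split: [10, 19] -> [10] and [19]
  Merge: [10] + [19] -> [10, 19]
  Split: [17, 1] -> [17] and [1]
  Merge: [17] + [1] -> [1, 17]
Merge: [10, 19] + [1, 17] -> [1, 10, 17, 19]

Final sorted array: [1, 10, 17, 19]

The merge sort proceeds by recursively splitting the array and merging sorted halves.
After all merges, the sorted array is [1, 10, 17, 19].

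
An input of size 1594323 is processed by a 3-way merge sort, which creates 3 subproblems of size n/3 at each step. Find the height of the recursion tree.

For divide and conquer with division factor 3:

Problem sizes at each level:
Level 0: 1594323
Level 1: 531441
Level 2: 177147
Level 3: 59049
Level 4: 19683
Level 5: 6561
Level 6: 2187
Level 7: 729
Level 8: 243
Level 9: 81
Level 10: 27
Level 11: 9
Level 12: 3
Level 13: 1

The root is level 0 and the size-1 base case is level 13 (the tree spans levels 0 through 13, i.e. 14 levels counting the root), so the depth is the number of divisions: log_3(1594323) = 13

The recursion tree depth is log_3(1594323) = 13. At each level, the problem size is divided by 3, so it takes 13 divisions to reduce to a base case of size 1. The algorithm makes 3 recursive calls at each level.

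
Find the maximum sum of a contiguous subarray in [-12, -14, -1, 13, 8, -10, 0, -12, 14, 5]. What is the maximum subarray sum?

Using Kadane's algorithm on [-12, -14, -1, 13, 8, -10, 0, -12, 14, 5]:

Scanning through the array:
Position 1 (value -14): max_ending_here = -14, max_so_far = -12
Position 2 (value -1): max_ending_here = -1, max_so_far = -1
Position 3 (value 13): max_ending_here = 13, max_so_far = 13
Position 4 (value 8): max_ending_here = 21, max_so_far = 21
Position 5 (value -10): max_ending_here = 11, max_so_far = 21
Position 6 (value 0): max_ending_here = 11, max_so_far = 21
Position 7 (value -12): max_ending_here = -1, max_so_far = 21
Position 8 (value 14): max_ending_here = 14, max_so_far = 21
Position 9 (value 5): max_ending_here = 19, max_so_far = 21

Maximum subarray: [13, 8]
Maximum sum: 21

The maximum subarray is [13, 8] with sum 21. This subarray runs from index 3 to index 4.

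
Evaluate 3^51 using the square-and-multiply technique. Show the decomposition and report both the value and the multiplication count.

Computing 3^51 by squaring (build up from 3^1; each line after the first costs one multiplication):

3^1 = 3
3^2 = (3^1)^2 = 3^2 = 9
3^3 = 3 * 3^2 = 3 * 9 = 27
3^6 = (3^3)^2 = 27^2 = 729
3^12 = (3^6)^2 = 729^2 = 531441
3^24 = (3^12)^2 = 531441^2 = 282429536481
3^25 = 3 * 3^24 = 3 * 282429536481 = 847288609443
3^50 = (3^25)^2 = 847288609443^2 = 717897987691852588770249
3^51 = 3 * 3^50 = 3 * 717897987691852588770249 = 2153693963075557766310747

Result: 2153693963075557766310747
Multiplications needed: 8 (8 lines after 3^1)

3^51 = 2153693963075557766310747. Using exponentiation by squaring, this requires 8 multiplications. The key idea: if the exponent is even, square the half-power; if odd, multiply by the base once.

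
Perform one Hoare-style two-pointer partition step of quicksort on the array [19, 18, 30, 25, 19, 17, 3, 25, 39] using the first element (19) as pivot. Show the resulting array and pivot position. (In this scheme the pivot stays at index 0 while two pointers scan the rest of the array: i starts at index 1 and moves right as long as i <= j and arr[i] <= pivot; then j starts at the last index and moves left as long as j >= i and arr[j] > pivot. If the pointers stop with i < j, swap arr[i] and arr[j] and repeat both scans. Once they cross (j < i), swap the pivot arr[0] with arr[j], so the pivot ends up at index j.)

Hoare-style two-pointer partition with pivot = 19:

Initial array: [19, 18, 30, 25, 19, 17, 3, 25, 39]

Pointers start at i = 1, j = 8.
i stops at index 2 (arr[2]=30 > 19), j stops at index 6 (arr[6]=3 <= 19): swap arr[2] and arr[6], array becomes [19, 18, 3, 25, 19, 17, 30, 25, 39]
i stops at index 3 (arr[3]=25 > 19), j stops at index 5 (arr[5]=17 <= 19): swap arr[3] and arr[5], array becomes [19, 18, 3, 17, 19, 25, 30, 25, 39]
i ends at 5, j ends at 4: the pointers have crossed (j < i), so scanning stops.

Swap pivot arr[0] with arr[4] to place pivot at position 4: [19, 18, 3, 17, 19, 25, 30, 25, 39]
Pivot position: 4

After partitioning with pivot 19, the array becomes [19, 18, 3, 17, 19, 25, 30, 25, 39]. The pivot is placed at index 4. All elements to the left of the pivot are <= 19, and all elements to the right are > 19.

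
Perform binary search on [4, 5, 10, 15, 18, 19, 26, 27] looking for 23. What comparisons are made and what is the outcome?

Binary search for 23 in [4, 5, 10, 15, 18, 19, 26, 27]:

lo=0, hi=7, mid=3, arr[mid]=15 -> 15 < 23, search right half
lo=4, hi=7, mid=5, arr[mid]=19 -> 19 < 23, search right half
lo=6, hi=7, mid=6, arr[mid]=26 -> 26 > 23, search left half
lo=6 > hi=5, target 23 not found

Binary search determines that 23 is not in the array after 3 comparisons. The search space was exhausted without finding the target.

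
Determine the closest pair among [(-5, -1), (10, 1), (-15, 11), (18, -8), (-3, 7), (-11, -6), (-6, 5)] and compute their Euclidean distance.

Computing all pairwise distances among 7 points:

d((-5, -1), (10, 1)) = 15.1327
d((-5, -1), (-15, 11)) = 15.6205
d((-5, -1), (18, -8)) = 24.0416
d((-5, -1), (-3, 7)) = 8.2462
d((-5, -1), (-11, -6)) = 7.8102
d((-5, -1), (-6, 5)) = 6.0828
d((10, 1), (-15, 11)) = 26.9258
d((10, 1), (18, -8)) = 12.0416
d((10, 1), (-3, 7)) = 14.3178
d((10, 1), (-11, -6)) = 22.1359
d((10, 1), (-6, 5)) = 16.4924
d((-15, 11), (18, -8)) = 38.0789
d((-15, 11), (-3, 7)) = 12.6491
d((-15, 11), (-11, -6)) = 17.4642
d((-15, 11), (-6, 5)) = 10.8167
d((18, -8), (-3, 7)) = 25.807
d((18, -8), (-11, -6)) = 29.0689
d((18, -8), (-6, 5)) = 27.2947
d((-3, 7), (-11, -6)) = 15.2643
d((-3, 7), (-6, 5)) = 3.6056 <-- minimum
d((-11, -6), (-6, 5)) = 12.083

Closest pair: (-3, 7) and (-6, 5) with distance 3.6056

The closest pair is (-3, 7) and (-6, 5) with Euclidean distance 3.6056. For 7 points, brute-force pairwise comparison is shown above. For large n, the divide-and-conquer algorithm (sort by x, recurse on halves, check the dividing strip) achieves O(n log n).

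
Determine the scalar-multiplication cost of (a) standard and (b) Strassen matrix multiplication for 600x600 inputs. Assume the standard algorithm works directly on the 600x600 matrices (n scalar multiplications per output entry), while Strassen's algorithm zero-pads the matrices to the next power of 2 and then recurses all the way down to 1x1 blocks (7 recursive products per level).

Matrix multiplication for 600x600 matrices:

Strassen's algorithm requires power-of-2 dimensions. Pad 600x600 to 1024x1024 (next power of 2).

Standard algorithm: 600^3 = 216000000 multiplications
Strassen's algorithm: 7^(log2(1024)) = 7^10 = 282475249 multiplications
Difference: 216000000 - 282475249 = -66475249 (Strassen uses MORE here due to padding overhead — for small or just-over-power-of-2 n, padding can outweigh the per-level savings)

Standard: 216000000 multiplications (600^3). Strassen: 282475249 multiplications (7^10, after padding to 1024x1024). Strassen reduces 8 recursive multiplications to 7 at each level.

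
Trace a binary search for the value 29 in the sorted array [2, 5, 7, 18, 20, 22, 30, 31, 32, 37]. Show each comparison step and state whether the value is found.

Binary search for 29 in [2, 5, 7, 18, 20, 22, 30, 31, 32, 37]:

lo=0, hi=9, mid=4, arr[mid]=20 -> 20 < 29, search right half
lo=5, hi=9, mid=7, arr[mid]=31 -> 31 > 29, search left half
lo=5, hi=6, mid=5, arr[mid]=22 -> 22 < 29, search right half
lo=6, hi=6, mid=6, arr[mid]=30 -> 30 > 29, search left half
lo=6 > hi=5, target 29 not found

Binary search determines that 29 is not in the array after 4 comparisons. The search space was exhausted without finding the target.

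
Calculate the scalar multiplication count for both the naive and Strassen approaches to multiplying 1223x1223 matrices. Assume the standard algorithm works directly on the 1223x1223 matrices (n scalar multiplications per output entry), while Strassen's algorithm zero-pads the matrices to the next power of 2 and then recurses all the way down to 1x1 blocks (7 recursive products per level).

Matrix multiplication for 1223x1223 matrices:

Strassen's algorithm requires power-of-2 dimensions. Pad 1223x1223 to 2048x2048 (next power of 2).

Standard algorithm: 1223^3 = 1829276567 multiplications
Strassen's algorithm: 7^(log2(2048)) = 7^11 = 1977326743 multiplications
Difference: 1829276567 - 1977326743 = -148050176 (Strassen uses MORE here due to padding overhead — for small or just-over-power-of-2 n, padding can outweigh the per-level savings)

Standard: 1829276567 multiplications (1223^3). Strassen: 1977326743 multiplications (7^11, after padding to 2048x2048). Strassen reduces 8 recursive multiplications to 7 at each level.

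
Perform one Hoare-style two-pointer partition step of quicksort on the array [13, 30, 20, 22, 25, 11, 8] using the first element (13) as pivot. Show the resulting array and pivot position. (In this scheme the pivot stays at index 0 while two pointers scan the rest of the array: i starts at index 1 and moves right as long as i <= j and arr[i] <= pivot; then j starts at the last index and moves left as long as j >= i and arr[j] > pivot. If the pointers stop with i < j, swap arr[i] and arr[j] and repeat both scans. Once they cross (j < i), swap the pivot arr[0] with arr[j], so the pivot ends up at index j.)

Hoare-style two-pointer partition with pivot = 13:

Initial array: [13, 30, 20, 22, 25, 11, 8]

Pointers start at i = 1, j = 6.
i stops at index 1 (arr[1]=30 > 13), j stops at index 6 (arr[6]=8 <= 13): swap arr[1] and arr[6], array becomes [13, 8, 20, 22, 25, 11, 30]
i stops at index 2 (arr[2]=20 > 13), j stops at index 5 (arr[5]=11 <= 13): swap arr[2] and arr[5], array becomes [13, 8, 11, 22, 25, 20, 30]
i ends at 3, j ends at 2: the pointers have crossed (j < i), so scanning stops.

Swap pivot arr[0] with arr[2] to place pivot at position 2: [11, 8, 13, 22, 25, 20, 30]
Pivot position: 2

After partitioning with pivot 13, the array becomes [11, 8, 13, 22, 25, 20, 30]. The pivot is placed at index 2. All elements to the left of the pivot are <= 13, and all elements to the right are > 13.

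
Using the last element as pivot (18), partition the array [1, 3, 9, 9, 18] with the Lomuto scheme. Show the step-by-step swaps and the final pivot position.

Lomuto partition with pivot = 18:

Initial array: [1, 3, 9, 9, 18]

arr[0]=1 <= 18: swap with position 0, array becomes [1, 3, 9, 9, 18]
arr[1]=3 <= 18: swap with position 1, array becomes [1, 3, 9, 9, 18]
arr[2]=9 <= 18: swap with position 2, array becomes [1, 3, 9, 9, 18]
arr[3]=9 <= 18: swap with position 3, array becomes [1, 3, 9, 9, 18]

Place pivot at position 4: [1, 3, 9, 9, 18]
Pivot position: 4

After partitioning with pivot 18, the array becomes [1, 3, 9, 9, 18]. The pivot is placed at index 4. All elements to the left of the pivot are <= 18, and all elements to the right are > 18.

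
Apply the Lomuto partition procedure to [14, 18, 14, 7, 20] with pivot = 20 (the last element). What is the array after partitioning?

Lomuto partition with pivot = 20:

Initial array: [14, 18, 14, 7, 20]

arr[0]=14 <= 20: swap with position 0, array becomes [14, 18, 14, 7, 20]
arr[1]=18 <= 20: swap with position 1, array becomes [14, 18, 14, 7, 20]
arr[2]=14 <= 20: swap with position 2, array becomes [14, 18, 14, 7, 20]
arr[3]=7 <= 20: swap with position 3, array becomes [14, 18, 14, 7, 20]

Place pivot at position 4: [14, 18, 14, 7, 20]
Pivot position: 4

After partitioning with pivot 20, the array becomes [14, 18, 14, 7, 20]. The pivot is placed at index 4. All elements to the left of the pivot are <= 20, and all elements to the right are > 20.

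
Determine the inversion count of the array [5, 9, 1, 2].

Finding inversions in [5, 9, 1, 2]:

(0, 2): arr[0]=5 > arr[2]=1
(0, 3): arr[0]=5 > arr[3]=2
(1, 2): arr[1]=9 > arr[2]=1
(1, 3): arr[1]=9 > arr[3]=2

Total inversions: 4

The array has 4 inversion(s): (0,2), (0,3), (1,2), (1,3). Each pair (i,j) satisfies i < j and arr[i] > arr[j].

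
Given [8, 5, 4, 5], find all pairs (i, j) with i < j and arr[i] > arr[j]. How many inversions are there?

Finding inversions in [8, 5, 4, 5]:

(0, 1): arr[0]=8 > arr[1]=5
(0, 2): arr[0]=8 > arr[2]=4
(0, 3): arr[0]=8 > arr[3]=5
(1, 2): arr[1]=5 > arr[2]=4

Total inversions: 4

The array has 4 inversion(s): (0,1), (0,2), (0,3), (1,2). Each pair (i,j) satisfies i < j and arr[i] > arr[j].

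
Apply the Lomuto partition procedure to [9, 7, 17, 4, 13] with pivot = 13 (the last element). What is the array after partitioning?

Lomuto partition with pivot = 13:

Initial array: [9, 7, 17, 4, 13]

arr[0]=9 <= 13: swap with position 0, array becomes [9, 7, 17, 4, 13]
arr[1]=7 <= 13: swap with position 1, array becomes [9, 7, 17, 4, 13]
arr[2]=17 > 13: no swap
arr[3]=4 <= 13: swap with position 2, array becomes [9, 7, 4, 17, 13]

Place pivot at position 3: [9, 7, 4, 13, 17]
Pivot position: 3

After partitioning with pivot 13, the array becomes [9, 7, 4, 13, 17]. The pivot is placed at index 3. All elements to the left of the pivot are <= 13, and all elements to the right are > 13.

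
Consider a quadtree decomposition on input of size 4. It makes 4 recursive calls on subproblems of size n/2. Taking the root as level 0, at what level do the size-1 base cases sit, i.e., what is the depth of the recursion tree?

For divide and conquer with division factor 2:

Problem sizes at each level:
Level 0: 4
Level 1: 2
Level 2: 1

The root is level 0 and the size-1 base case is level 2 (the tree spans levels 0 through 2, i.e. 3 levels counting the root), so the depth is the number of divisions: log_2(4) = 2

The recursion tree depth is log_2(4) = 2. At each level, the problem size is divided by 2, so it takes 2 divisions to reduce to a base case of size 1. The algorithm makes 4 recursive calls at each level.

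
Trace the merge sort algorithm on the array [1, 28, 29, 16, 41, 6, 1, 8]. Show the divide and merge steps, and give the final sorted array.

Merge sort trace:

Split: [1, 28, 29, 16, 41, 6, 1, 8] -> [1, 28, 29, 16] and [41, 6, 1, 8]
  Split: [1, 28, 29, 16] -> [1, 28] and [29, 16]
    Split: [1, 28] -> [1] and [28]
    Merge: [1] + [28] -> [1, 28]
    Split: [29, 16] -> [29] and [16]
    Merge: [29] + [16] -> [16, 29]
  Merge: [1, 28] + [16, 29] -> [1, 16, 28, 29]
  Split: [41, 6, 1, 8] -> [41, 6] and [1, 8]
    Split: [41, 6] -> [41] and [6]
    Merge: [41] + [6] -> [6, 41]
    Split: [1, 8] -> [1] and [8]
    Merge: [1] + [8] -> [1, 8]
  Merge: [6, 41] + [1, 8] -> [1, 6, 8, 41]
Merge: [1, 16, 28, 29] + [1, 6, 8, 41] -> [1, 1, 6, 8, 16, 28, 29, 41]

Final sorted array: [1, 1, 6, 8, 16, 28, 29, 41]

The merge sort proceeds by recursively splitting the array and merging sorted halves.
After all merges, the sorted array is [1, 1, 6, 8, 16, 28, 29, 41].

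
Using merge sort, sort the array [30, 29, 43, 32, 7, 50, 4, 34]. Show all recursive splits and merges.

Merge sort trace:

Split: [30, 29, 43, 32, 7, 50, 4, 34] -> [30, 29, 43, 32] and [7, 50, 4, 34]
  Split: [30, 29, 43, 32] -> [30, 29] and [43, 32]
    Split: [30, 29] -> [30] and [29]
    Merge: [30] + [29] -> [29, 30]
    Split: [43, 32] -> [43] and [32]
    Merge: [43] + [32] -> [32, 43]
  Merge: [29, 30] + [32, 43] -> [29, 30, 32, 43]
  Split: [7, 50, 4, 34] -> [7, 50] and [4, 34]
    Split: [7, 50] -> [7] and [50]
    Merge: [7] + [50] -> [7, 50]
    Split: [4, 34] -> [4] and [34]
    Merge: [4] + [34] -> [4, 34]
  Merge: [7, 50] + [4, 34] -> [4, 7, 34, 50]
Merge: [29, 30, 32, 43] + [4, 7, 34, 50] -> [4, 7, 29, 30, 32, 34, 43, 50]

Final sorted array: [4, 7, 29, 30, 32, 34, 43, 50]

The merge sort proceeds by recursively splitting the array and merging sorted halves.
After all merges, the sorted array is [4, 7, 29, 30, 32, 34, 43, 50].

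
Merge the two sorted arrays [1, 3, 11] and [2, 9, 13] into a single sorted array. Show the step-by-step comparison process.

Merging process:

Compare 1 vs 2: take 1 from left. Merged: [1]
Compare 3 vs 2: take 2 from right. Merged: [1, 2]
Compare 3 vs 9: take 3 from left. Merged: [1, 2, 3]
Compare 11 vs 9: take 9 from right. Merged: [1, 2, 3, 9]
Compare 11 vs 13: take 11 from left. Merged: [1, 2, 3, 9, 11]
Append remaining from right: [13]. Merged: [1, 2, 3, 9, 11, 13]

Final merged array: [1, 2, 3, 9, 11, 13]
Total comparisons: 5

The merged array is [1, 2, 3, 9, 11, 13], requiring 5 comparisons. The merge step runs in O(n) time where n is the total number of elements.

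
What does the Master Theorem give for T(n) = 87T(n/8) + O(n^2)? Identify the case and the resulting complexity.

Master Theorem for T(n) = 87T(n/8) + O(n^2):

a = 87, b = 8, c = 2
log_b(a) = log_8(87) = 2.1476

Case 1: c = 2 < log_8(87) = 2.1476
T(n) = O(n^(log_8 87))

For T(n) = 87T(n/8) + O(n^2): log_8(87) = 2.1476. This is Case 1 of the Master Theorem (c < log_b(a), work dominated by leaves), giving O(n^(log_8 87)).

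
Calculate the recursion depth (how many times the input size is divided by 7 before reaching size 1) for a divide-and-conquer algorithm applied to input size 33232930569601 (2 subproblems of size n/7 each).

For divide and conquer with division factor 7:

Problem sizes at each level:
Level 0: 33232930569601
Level 1: 4747561509943
Level 2: 678223072849
Level 3: 96889010407
Level 4: 13841287201
Level 5: 1977326743
Level 6: 282475249
Level 7: 40353607
Level 8: 5764801
Level 9: 823543
Level 10: 117649
Level 11: 16807
Level 12: 2401
Level 13: 343
Level 14: 49
Level 15: 7
Level 16: 1

The root is level 0 and the size-1 base case is level 16 (the tree spans levels 0 through 16, i.e. 17 levels counting the root), so the depth is the number of divisions: log_7(33232930569601) = 16

The recursion tree depth is log_7(33232930569601) = 16. At each level, the problem size is divided by 7, so it takes 16 divisions to reduce to a base case of size 1. The algorithm makes 2 recursive calls at each level.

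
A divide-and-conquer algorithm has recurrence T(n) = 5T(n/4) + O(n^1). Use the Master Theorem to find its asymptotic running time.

Master Theorem for T(n) = 5T(n/4) + O(n^1):

a = 5, b = 4, c = 1
log_b(a) = log_4(5) = 1.1610

Case 1: c = 1 < log_4(5) = 1.1610
T(n) = O(n^(log_4 5))

For T(n) = 5T(n/4) + O(n^1): log_4(5) = 1.1610. This is Case 1 of the Master Theorem (c < log_b(a), work dominated by leaves), giving O(n^(log_4 5)).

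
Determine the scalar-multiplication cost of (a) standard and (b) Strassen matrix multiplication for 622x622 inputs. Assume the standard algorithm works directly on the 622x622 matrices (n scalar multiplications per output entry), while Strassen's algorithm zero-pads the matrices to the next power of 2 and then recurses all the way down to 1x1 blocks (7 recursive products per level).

Matrix multiplication for 622x622 matrices:

Strassen's algorithm requires power-of-2 dimensions. Pad 622x622 to 1024x1024 (next power of 2).

Standard algorithm: 622^3 = 240641848 multiplications
Strassen's algorithm: 7^(log2(1024)) = 7^10 = 282475249 multiplications
Difference: 240641848 - 282475249 = -41833401 (Strassen uses MORE here due to padding overhead — for small or just-over-power-of-2 n, padding can outweigh the per-level savings)

Standard: 240641848 multiplications (622^3). Strassen: 282475249 multiplications (7^10, after padding to 1024x1024). Strassen reduces 8 recursive multiplications to 7 at each level.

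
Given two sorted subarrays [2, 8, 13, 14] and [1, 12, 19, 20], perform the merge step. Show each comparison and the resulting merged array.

Merging process:

Compare 2 vs 1: take 1 from right. Merged: [1]
Compare 2 vs 12: take 2 from left. Merged: [1, 2]
Compare 8 vs 12: take 8 from left. Merged: [1, 2, 8]
Compare 13 vs 12: take 12 from right. Merged: [1, 2, 8, 12]
Compare 13 vs 19: take 13 from left. Merged: [1, 2, 8, 12, 13]
Compare 14 vs 19: take 14 from left. Merged: [1, 2, 8, 12, 13, 14]
Append remaining from right: [19, 20]. Merged: [1, 2, 8, 12, 13, 14, 19, 20]

Final merged array: [1, 2, 8, 12, 13, 14, 19, 20]
Total comparisons: 6

The merged array is [1, 2, 8, 12, 13, 14, 19, 20], requiring 6 comparisons. The merge step runs in O(n) time where n is the total number of elements.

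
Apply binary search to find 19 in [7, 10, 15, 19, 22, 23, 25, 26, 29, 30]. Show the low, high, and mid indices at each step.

Binary search for 19 in [7, 10, 15, 19, 22, 23, 25, 26, 29, 30]:

lo=0, hi=9, mid=4, arr[mid]=22 -> 22 > 19, search left half
lo=0, hi=3, mid=1, arr[mid]=10 -> 10 < 19, search right half
lo=2, hi=3, mid=2, arr[mid]=15 -> 15 < 19, search right half
lo=3, hi=3, mid=3, arr[mid]=19 -> Found target at index 3!

Binary search finds 19 at index 3 after 4 comparisons. The search repeatedly halves the search space by comparing with the middle element.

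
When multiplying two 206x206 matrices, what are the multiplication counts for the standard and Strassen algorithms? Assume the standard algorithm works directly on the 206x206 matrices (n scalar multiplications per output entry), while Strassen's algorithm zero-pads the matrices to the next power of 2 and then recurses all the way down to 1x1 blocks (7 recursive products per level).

Matrix multiplication for 206x206 matrices:

Strassen's algorithm requires power-of-2 dimensions. Pad 206x206 to 256x256 (next power of 2).

Standard algorithm: 206^3 = 8741816 multiplications
Strassen's algorithm: 7^(log2(256)) = 7^8 = 5764801 multiplications
Savings: 8741816 - 5764801 = 2977015 multiplications

Standard: 8741816 multiplications (206^3). Strassen: 5764801 multiplications (7^8, after padding to 256x256). Strassen reduces 8 recursive multiplications to 7 at each level.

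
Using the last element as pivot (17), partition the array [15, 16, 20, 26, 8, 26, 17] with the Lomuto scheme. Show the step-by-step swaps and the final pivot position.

Lomuto partition with pivot = 17:

Initial array: [15, 16, 20, 26, 8, 26, 17]

arr[0]=15 <= 17: swap with position 0, array becomes [15, 16, 20, 26, 8, 26, 17]
arr[1]=16 <= 17: swap with position 1, array becomes [15, 16, 20, 26, 8, 26, 17]
arr[2]=20 > 17: no swap
arr[3]=26 > 17: no swap
arr[4]=8 <= 17: swap with position 2, array becomes [15, 16, 8, 26, 20, 26, 17]
arr[5]=26 > 17: no swap

Place pivot at position 3: [15, 16, 8, 17, 20, 26, 26]
Pivot position: 3

After partitioning with pivot 17, the array becomes [15, 16, 8, 17, 20, 26, 26]. The pivot is placed at index 3. All elements to the left of the pivot are <= 17, and all elements to the right are > 17.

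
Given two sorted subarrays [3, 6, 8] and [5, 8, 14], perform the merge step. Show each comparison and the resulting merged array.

Merging process:

Compare 3 vs 5: take 3 from left. Merged: [3]
Compare 6 vs 5: take 5 from right. Merged: [3, 5]
Compare 6 vs 8: take 6 from left. Merged: [3, 5, 6]
Compare 8 vs 8: take 8 from left. Merged: [3, 5, 6, 8]
Append remaining from right: [8, 14]. Merged: [3, 5, 6, 8, 8, 14]

Final merged array: [3, 5, 6, 8, 8, 14]
Total comparisons: 4

The merged array is [3, 5, 6, 8, 8, 14], requiring 4 comparisons. The merge step runs in O(n) time where n is the total number of elements.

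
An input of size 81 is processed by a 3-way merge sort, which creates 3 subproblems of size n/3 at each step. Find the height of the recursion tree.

For divide and conquer with division factor 3:

Problem sizes at each level:
Level 0: 81
Level 1: 27
Level 2: 9
Level 3: 3
Level 4: 1

The root is level 0 and the size-1 base case is level 4 (the tree spans levels 0 through 4, i.e. 5 levels counting the root), so the depth is the number of divisions: log_3(81) = 4

The recursion tree depth is log_3(81) = 4. At each level, the problem size is divided by 3, so it takes 4 divisions to reduce to a base case of size 1. The algorithm makes 3 recursive calls at each level.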